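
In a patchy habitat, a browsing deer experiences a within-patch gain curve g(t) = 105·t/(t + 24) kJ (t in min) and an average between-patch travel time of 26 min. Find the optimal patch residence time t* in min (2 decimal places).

24.98 min

By the marginal value theorem, leave when the instantaneous gain rate g'(t) equals the habitat-wide average g(t)/(T + t).
g'(t) = 105·24/(t + 24)². Setting 105·24/(t+24)² = 105t/[(t+24)(26+t)] gives 24(26+t) = t(t+24), so t² = 24×26 = 624.
t* = √624 = 24.98 min.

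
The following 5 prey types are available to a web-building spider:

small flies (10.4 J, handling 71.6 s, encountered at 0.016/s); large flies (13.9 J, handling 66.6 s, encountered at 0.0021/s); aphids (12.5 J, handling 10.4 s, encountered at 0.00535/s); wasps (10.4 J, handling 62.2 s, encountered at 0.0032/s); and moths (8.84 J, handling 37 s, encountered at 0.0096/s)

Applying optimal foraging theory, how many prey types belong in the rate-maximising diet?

E/h in descending order: aphids 1.2, moths 0.239, large flies 0.209, wasps 0.167, small flies 0.145 J/s. The optimal diet is the largest prefix of this list for which every included type satisfies E_i/h_i > R on the types above it.
Rate on top 1: 0.06335. moths: 0.239 > 0.06335 → include.
Rate on top 2: 0.1076. large flies: 0.209 > 0.1076 → include.
Rate on top 3: 0.1167. wasps: 0.167 > 0.1167 → include.
Rate on top 4: 0.1224. small flies: 0.145 > 0.1224 → include.
Optimal diet: aphids, moths, large flies, wasps, small flies — 5 of 5 types.

5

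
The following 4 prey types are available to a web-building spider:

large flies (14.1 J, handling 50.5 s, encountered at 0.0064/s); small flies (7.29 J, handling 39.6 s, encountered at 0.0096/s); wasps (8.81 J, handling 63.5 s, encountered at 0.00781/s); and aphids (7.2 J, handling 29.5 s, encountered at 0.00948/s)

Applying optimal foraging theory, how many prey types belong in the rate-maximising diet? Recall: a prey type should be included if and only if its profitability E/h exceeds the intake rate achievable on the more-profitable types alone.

Rank by E/h (J/s): large flies 0.279, aphids 0.244, small flies 0.184, wasps 0.139. Include each in turn until the next type's E/h falls below the running intake rate.
Rate on top 1: 0.0682. aphids: 0.244 > 0.0682 → include.
Rate on top 2: 0.09888. small flies: 0.184 > 0.09888 → include.
Rate on top 3: 0.1152. wasps: 0.139 > 0.1152 → include.
Optimal diet: large flies, aphids, small flies, wasps — 4 of 4 types.

4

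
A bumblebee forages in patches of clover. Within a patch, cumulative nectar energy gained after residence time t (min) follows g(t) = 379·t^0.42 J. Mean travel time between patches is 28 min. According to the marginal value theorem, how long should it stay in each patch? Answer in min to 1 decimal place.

By the marginal value theorem, leave when the instantaneous gain rate g'(t) equals the habitat-wide average g(t)/(T + t).
g'(t) = 0.42·379·t^-0.58. Setting 0.42·379·t^-0.58 = 379·t^0.42/(28+t) gives 0.42(28+t) = t, so 0.58·t = 0.42×28.
t* = 0.42×28/0.58 = 20.28 min.

20.3 min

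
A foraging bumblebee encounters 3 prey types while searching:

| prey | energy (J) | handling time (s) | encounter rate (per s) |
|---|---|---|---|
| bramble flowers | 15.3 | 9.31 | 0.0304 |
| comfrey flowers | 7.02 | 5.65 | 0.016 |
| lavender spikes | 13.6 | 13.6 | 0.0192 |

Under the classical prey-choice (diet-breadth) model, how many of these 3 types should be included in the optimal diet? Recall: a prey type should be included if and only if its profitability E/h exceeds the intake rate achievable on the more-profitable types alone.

3

Rank by E/h (J/s): bramble flowers 1.64, comfrey flowers 1.24, lavender spikes 1. Include each in turn until the next type's E/h falls below the running intake rate.
Rate on top 1: 0.3625. comfrey flowers: 1.24 > 0.3625 → include.
Rate on top 2: 0.4204. lavender spikes: 1 > 0.4204 → include.
Optimal diet: bramble flowers, comfrey flowers, lavender spikes — 3 of 3 types.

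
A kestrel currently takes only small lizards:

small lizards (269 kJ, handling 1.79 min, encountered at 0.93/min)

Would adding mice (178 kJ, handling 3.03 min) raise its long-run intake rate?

Current rate: (0.93×269)/(1 + 0.93×1.79) = 93.88 kJ/min.
mice: E/h = 178/3.03 = 58.75 kJ/min.
Since 58.75 < R, time spent handling mice is better spent searching.

No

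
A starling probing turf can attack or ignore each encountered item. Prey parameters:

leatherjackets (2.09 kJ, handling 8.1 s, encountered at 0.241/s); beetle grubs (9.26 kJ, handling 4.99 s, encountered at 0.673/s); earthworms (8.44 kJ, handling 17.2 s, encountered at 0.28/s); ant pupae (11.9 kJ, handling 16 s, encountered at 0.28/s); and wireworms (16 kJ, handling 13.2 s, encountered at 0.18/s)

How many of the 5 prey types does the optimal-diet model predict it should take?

Profitabilities (E/h, kJ/s): beetle grubs 1.86, wireworms 1.21, ant pupae 0.744, earthworms 0.491, leatherjackets 0.258. Add prey in this order while the next type's profitability exceeds the intake rate on those already taken.
Rate on top 1: 1.43. wireworms: 1.21 < 1.43 → exclude; stop.
Optimal diet: beetle grubs — 1 of 5 types.

1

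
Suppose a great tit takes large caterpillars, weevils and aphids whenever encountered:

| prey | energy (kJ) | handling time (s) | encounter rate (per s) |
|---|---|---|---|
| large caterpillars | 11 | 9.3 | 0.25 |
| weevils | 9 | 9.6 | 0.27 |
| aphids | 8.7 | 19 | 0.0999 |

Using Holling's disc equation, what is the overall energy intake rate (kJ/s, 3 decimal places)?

R = Σλ_iE_i / (1 + Σλ_ih_i)
Numerator: 0.25×11 + 0.27×9 + 0.0999×8.7 = 6.049
Denominator: 1 + 0.25×9.3 + 0.27×9.6 + 0.0999×19 = 7.815
R = 6.049/7.815 = 0.774 kJ/s

0.774 kJ/s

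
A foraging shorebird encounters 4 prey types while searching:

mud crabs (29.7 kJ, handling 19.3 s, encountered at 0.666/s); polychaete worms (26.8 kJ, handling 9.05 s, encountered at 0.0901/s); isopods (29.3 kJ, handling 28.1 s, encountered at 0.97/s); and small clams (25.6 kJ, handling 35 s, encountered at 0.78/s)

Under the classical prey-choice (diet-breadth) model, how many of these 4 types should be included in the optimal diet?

2

Profitabilities (E/h, kJ/s): polychaete worms 2.96, mud crabs 1.54, isopods 1.04, small clams 0.731. Add prey in this order while the next type's profitability exceeds the intake rate on those already taken.
Rate on top 1: 1.33. mud crabs: 1.54 > 1.33 → include.
Rate on top 2: 1.513. isopods: 1.04 < 1.513 → exclude; stop.
Optimal diet: polychaete worms, mud crabs — 2 of 4 types.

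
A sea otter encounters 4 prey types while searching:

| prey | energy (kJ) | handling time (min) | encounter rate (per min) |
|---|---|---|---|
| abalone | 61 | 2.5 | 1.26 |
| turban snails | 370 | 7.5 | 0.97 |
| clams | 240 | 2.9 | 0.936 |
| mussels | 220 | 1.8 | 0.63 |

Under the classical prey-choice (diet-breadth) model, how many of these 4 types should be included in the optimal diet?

2

Profitabilities (E/h, kJ/min): mussels 122, clams 82.8, turban snails 49.3, abalone 24.4. Add prey in this order while the next type's profitability exceeds the intake rate on those already taken.
Rate on top 1: 64.95. clams: 82.8 > 64.95 → include.
Rate on top 2: 74.92. turban snails: 49.3 < 74.92 → exclude; stop.
Optimal diet: mussels, clams — 2 of 4 types.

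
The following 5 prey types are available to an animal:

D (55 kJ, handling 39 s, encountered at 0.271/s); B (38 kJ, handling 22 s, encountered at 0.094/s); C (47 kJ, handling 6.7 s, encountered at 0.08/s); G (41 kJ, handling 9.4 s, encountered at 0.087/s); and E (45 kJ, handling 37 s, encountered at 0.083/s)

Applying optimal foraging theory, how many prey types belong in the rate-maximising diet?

Rank by E/h (kJ/s): C 7.01, G 4.36, B 1.73, D 1.41, E 1.22. Include each in turn until the next type's E/h falls below the running intake rate.
Rate on top 1: 2.448. G: 4.36 > 2.448 → include.
Rate on top 2: 3.113. B: 1.73 < 3.113 → exclude; stop.
Optimal diet: C, G — 2 of 5 types.

2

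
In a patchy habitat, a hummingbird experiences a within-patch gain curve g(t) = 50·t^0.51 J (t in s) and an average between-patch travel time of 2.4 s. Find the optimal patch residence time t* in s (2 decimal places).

Optimal t* satisfies g'(t*) = g(t*)/(T + t*).
g'(t) = 0.51·50·t^-0.49. Setting 0.51·50·t^-0.49 = 50·t^0.51/(2.4+t) gives 0.51(2.4+t) = t, so 0.49·t = 0.51×2.4.
t* = 0.51×2.4/0.49 = 2.498 s.

2.50 s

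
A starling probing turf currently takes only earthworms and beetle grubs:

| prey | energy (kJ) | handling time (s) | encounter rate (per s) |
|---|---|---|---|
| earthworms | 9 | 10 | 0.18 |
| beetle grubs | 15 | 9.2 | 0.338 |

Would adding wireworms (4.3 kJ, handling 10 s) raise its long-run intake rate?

On earthworms and beetle grubs alone, R = ΣλE/(1+Σλh) = 6.69/5.91 = 1.132 kJ/s.
wireworms: E/h = 4.3/10 = 0.43 kJ/s.
Since 0.43 < R, time spent handling wireworms is better spent searching.

No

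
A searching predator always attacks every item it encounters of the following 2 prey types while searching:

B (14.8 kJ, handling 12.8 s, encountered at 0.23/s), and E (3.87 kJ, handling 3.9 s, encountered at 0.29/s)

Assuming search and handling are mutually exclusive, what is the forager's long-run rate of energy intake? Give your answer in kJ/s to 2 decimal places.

0.89 kJ/s

R = (0.23×14.8 + 0.29×3.87) / (1 + 0.23×12.8 + 0.29×3.9) = 4.526/5.075 = 0.8919 kJ/s.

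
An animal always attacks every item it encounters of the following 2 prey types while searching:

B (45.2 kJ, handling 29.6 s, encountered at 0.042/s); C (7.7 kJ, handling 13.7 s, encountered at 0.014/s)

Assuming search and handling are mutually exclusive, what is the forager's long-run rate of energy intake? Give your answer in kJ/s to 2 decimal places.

R = (0.042×45.2 + 0.014×7.7) / (1 + 0.042×29.6 + 0.014×13.7) = 2.006/2.435 = 0.8239 kJ/s.

0.82 kJ/s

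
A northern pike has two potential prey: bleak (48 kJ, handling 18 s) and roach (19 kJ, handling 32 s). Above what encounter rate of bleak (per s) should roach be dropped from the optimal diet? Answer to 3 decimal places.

The zero-one rule: include roach iff E₂/h₂ > λE₁/(1+λh₁). Equality gives the switch point.
λE₁h₂ = E₂ + λE₂h₁ ⇒ λ = E₂/(E₁h₂ − E₂h₁) = 19/(1536 − 342) = 0.01591 per s.

0.016 per s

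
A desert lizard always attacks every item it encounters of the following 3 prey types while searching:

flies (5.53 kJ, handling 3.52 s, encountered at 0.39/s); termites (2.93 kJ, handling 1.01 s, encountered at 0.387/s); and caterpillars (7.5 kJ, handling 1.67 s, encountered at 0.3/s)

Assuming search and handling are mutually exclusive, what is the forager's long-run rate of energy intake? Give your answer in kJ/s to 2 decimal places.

1.70 kJ/s

Energy encountered per unit search time: 0.39×5.53 + 0.387×2.93 + 0.3×7.5 = 5.541 kJ/s.
Handling time per unit search time: 0.39×3.52 + 0.387×1.01 + 0.3×1.67 = 2.265.
Rate = 5.541/(1 + 2.265) = 1.697 kJ/s.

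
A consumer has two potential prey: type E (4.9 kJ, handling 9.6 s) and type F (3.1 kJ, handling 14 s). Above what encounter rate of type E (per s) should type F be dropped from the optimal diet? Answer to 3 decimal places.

At the threshold, the rate on type E alone equals the profitability of type F: λ·4.9/(1 + λ·9.6) = 3.1/14 = 0.2214.
Rearranging, λ(4.9 − 0.2214×9.6) = 0.2214, so λ = 0.2214/2.774 = 0.07981 per s.

0.080 per s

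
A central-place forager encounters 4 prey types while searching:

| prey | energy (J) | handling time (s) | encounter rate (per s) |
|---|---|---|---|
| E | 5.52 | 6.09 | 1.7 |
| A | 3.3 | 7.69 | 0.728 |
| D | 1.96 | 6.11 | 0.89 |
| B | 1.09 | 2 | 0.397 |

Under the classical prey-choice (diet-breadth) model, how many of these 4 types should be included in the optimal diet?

1

E/h in descending order: E 0.906, B 0.545, A 0.429, D 0.321 J/s. The optimal diet is the largest prefix of this list for which every included type satisfies E_i/h_i > R on the types above it.
Rate on top 1: 0.8266. B: 0.545 < 0.8266 → exclude; stop.
Optimal diet: E — 1 of 4 types.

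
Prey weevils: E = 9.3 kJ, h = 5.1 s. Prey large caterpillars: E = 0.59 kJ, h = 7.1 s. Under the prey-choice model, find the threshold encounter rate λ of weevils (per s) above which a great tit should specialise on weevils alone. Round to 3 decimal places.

0.009 per s

At the threshold, the rate on weevils alone equals the profitability of large caterpillars: λ·9.3/(1 + λ·5.1) = 0.59/7.1 = 0.0831.
Rearranging, λ(9.3 − 0.0831×5.1) = 0.0831, so λ = 0.0831/8.876 = 0.009362 per s.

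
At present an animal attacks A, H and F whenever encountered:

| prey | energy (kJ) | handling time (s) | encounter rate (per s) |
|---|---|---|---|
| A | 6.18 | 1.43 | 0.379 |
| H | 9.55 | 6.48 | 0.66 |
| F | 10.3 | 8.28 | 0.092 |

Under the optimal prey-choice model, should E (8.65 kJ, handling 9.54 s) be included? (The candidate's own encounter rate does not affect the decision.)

Intake rate on the current diet: R = (0.379×6.18 + 0.66×9.55 + 0.092×10.3) / (1 + 0.379×1.43 + 0.66×6.48 + 0.092×8.28) = 9.593/6.581 = 1.458 kJ/s.
Profitability of E: 8.65/9.54 = 0.9067 kJ/s.
Since 0.9067 < R, time spent handling E is better spent searching.

No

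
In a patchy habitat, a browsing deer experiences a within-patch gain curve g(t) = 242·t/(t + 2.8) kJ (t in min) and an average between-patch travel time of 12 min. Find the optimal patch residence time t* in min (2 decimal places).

By the marginal value theorem, leave when the instantaneous gain rate g'(t) equals the habitat-wide average g(t)/(T + t).
g'(t) = 242·2.8/(t + 2.8)². Setting 242·2.8/(t+2.8)² = 242t/[(t+2.8)(12+t)] gives 2.8(12+t) = t(t+2.8), so t² = 2.8×12 = 33.6.
t* = √33.6 = 5.797 min.

5.80 min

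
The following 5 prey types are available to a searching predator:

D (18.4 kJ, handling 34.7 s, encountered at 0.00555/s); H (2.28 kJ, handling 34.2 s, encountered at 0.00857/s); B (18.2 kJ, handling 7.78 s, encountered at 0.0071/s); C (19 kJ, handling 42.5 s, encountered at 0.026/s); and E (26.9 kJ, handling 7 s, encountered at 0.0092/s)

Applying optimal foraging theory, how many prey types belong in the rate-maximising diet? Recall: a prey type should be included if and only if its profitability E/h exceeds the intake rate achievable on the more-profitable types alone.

Rank by E/h (kJ/s): E 3.84, B 2.34, D 0.53, C 0.447, H 0.0667. Include each in turn until the next type's E/h falls below the running intake rate.
Rate on top 1: 0.2325. B: 2.34 > 0.2325 → include.
Rate on top 2: 0.3364. D: 0.53 > 0.3364 → include.
Rate on top 3: 0.3649. C: 0.447 > 0.3649 → include.
Rate on top 4: 0.4025. H: 0.0667 < 0.4025 → exclude; stop.
Optimal diet: E, B, D, C — 4 of 5 types.

4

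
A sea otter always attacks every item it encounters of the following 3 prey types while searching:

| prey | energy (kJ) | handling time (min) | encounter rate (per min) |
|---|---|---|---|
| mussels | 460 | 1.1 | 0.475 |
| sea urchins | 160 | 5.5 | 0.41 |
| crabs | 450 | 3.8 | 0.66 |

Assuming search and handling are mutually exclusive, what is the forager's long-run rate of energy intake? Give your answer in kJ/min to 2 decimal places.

R = (0.475×460 + 0.41×160 + 0.66×450) / (1 + 0.475×1.1 + 0.41×5.5 + 0.66×3.8) = 581.1/6.285 = 92.45 kJ/min.

92.45 kJ/min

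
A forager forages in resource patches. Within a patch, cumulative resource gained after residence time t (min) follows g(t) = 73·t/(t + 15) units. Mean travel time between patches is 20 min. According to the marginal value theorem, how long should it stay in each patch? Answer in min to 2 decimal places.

17.32 min

By the marginal value theorem, leave when the instantaneous gain rate g'(t) equals the habitat-wide average g(t)/(T + t).
g'(t) = 73·15/(t + 15)². Setting 73·15/(t+15)² = 73t/[(t+15)(20+t)] gives 15(20+t) = t(t+15), so t² = 15×20 = 300.
t* = √300 = 17.32 min.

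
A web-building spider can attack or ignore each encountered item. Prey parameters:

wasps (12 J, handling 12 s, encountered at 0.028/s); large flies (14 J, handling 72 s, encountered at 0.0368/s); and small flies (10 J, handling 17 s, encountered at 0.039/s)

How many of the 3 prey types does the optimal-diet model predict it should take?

Profitabilities (E/h, J/s): wasps 1, small flies 0.588, large flies 0.194. Add prey in this order while the next type's profitability exceeds the intake rate on those already taken.
Rate on top 1: 0.2515. small flies: 0.588 > 0.2515 → include.
Rate on top 2: 0.3632. large flies: 0.194 < 0.3632 → exclude; stop.
Optimal diet: wasps, small flies — 2 of 3 types.

2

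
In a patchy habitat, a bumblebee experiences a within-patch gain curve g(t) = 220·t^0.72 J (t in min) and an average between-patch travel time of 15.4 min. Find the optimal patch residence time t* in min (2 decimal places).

Maximise g(t)/(T+t): set derivative to zero → g'(t)(T+t) = g(t).
g'(t) = 0.72·220·t^-0.28. Setting 0.72·220·t^-0.28 = 220·t^0.72/(15.4+t) gives 0.72(15.4+t) = t, so 0.28·t = 0.72×15.4.
t* = 0.72×15.4/0.28 = 39.6 min.

39.60 min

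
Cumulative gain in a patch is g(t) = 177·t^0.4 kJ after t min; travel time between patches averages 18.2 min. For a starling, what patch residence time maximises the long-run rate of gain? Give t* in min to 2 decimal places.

12.13 min

Maximise g(t)/(T+t): set derivative to zero → g'(t)(T+t) = g(t).
g'(t) = 0.4·177·t^-0.6. Setting 0.4·177·t^-0.6 = 177·t^0.4/(18.2+t) gives 0.4(18.2+t) = t, so 0.60·t = 0.4×18.2.
t* = 0.4×18.2/0.60 = 12.13 min.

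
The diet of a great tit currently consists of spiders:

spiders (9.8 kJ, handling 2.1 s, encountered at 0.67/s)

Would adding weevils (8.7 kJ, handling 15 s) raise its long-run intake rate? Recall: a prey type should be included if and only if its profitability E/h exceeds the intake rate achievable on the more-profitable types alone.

On spiders alone, R = ΣλE/(1+Σλh) = 6.566/2.407 = 2.728 kJ/s.
Profitability of weevils: 8.7/15 = 0.58 kJ/s.
Since 0.58 < R, time spent handling weevils is better spent searching.

No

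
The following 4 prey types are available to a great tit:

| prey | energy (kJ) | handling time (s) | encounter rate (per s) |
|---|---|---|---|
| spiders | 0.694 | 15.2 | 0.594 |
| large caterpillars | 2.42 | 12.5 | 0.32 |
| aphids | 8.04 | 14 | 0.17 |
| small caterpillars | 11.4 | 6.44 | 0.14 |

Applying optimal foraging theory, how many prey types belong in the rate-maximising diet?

1

Rank by E/h (kJ/s): small caterpillars 1.77, aphids 0.574, large caterpillars 0.194, spiders 0.0457. Include each in turn until the next type's E/h falls below the running intake rate.
Rate on top 1: 0.8393. aphids: 0.574 < 0.8393 → exclude; stop.
Optimal diet: small caterpillars — 1 of 4 types.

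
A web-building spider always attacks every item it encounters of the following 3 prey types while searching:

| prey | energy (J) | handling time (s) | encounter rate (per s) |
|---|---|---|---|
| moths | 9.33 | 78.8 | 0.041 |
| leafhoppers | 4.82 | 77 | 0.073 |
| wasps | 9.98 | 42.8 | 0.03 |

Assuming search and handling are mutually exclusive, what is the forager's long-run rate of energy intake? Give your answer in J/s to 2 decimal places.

Energy encountered per unit search time: 0.041×9.33 + 0.073×4.82 + 0.03×9.98 = 1.034 J/s.
Handling time per unit search time: 0.041×78.8 + 0.073×77 + 0.03×42.8 = 10.14.
Rate = 1.034/(1 + 10.14) = 0.09283 J/s.

0.09 J/s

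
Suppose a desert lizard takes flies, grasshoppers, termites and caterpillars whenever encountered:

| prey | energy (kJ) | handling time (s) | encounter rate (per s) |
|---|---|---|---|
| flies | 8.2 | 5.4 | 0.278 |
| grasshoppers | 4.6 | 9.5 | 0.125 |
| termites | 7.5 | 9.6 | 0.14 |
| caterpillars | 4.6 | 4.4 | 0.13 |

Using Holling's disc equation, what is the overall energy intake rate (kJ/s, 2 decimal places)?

0.80 kJ/s

Energy encountered per unit search time: 0.278×8.2 + 0.125×4.6 + 0.14×7.5 + 0.13×4.6 = 4.503 kJ/s.
Handling time per unit search time: 0.278×5.4 + 0.125×9.5 + 0.14×9.6 + 0.13×4.4 = 4.605.
Rate = 4.503/(1 + 4.605) = 0.8034 kJ/s.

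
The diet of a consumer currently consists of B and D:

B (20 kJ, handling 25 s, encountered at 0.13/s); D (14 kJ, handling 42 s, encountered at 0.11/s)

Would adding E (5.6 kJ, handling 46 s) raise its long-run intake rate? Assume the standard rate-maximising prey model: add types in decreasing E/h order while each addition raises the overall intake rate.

No

On B and D alone, R = ΣλE/(1+Σλh) = 4.14/8.87 = 0.4667 kJ/s.
E: E/h = 5.6/46 = 0.1217 kJ/s.
Since 0.1217 < R, time spent handling E is better spent searching.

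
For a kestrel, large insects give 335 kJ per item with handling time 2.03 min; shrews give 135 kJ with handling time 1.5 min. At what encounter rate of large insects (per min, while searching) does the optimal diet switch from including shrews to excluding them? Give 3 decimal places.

At the threshold, the rate on large insects alone equals the profitability of shrews: λ·335/(1 + λ·2.03) = 135/1.5 = 90.
Rearranging, λ(335 − 90×2.03) = 90, so λ = 90/152.3 = 0.5909 per min.

0.591 per min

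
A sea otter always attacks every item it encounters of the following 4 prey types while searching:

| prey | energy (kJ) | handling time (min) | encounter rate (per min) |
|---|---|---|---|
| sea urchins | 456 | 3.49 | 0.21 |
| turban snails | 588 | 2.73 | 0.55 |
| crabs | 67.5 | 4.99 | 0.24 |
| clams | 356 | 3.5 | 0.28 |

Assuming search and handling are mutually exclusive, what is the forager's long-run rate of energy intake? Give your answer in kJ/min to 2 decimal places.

R = (0.21×456 + 0.55×588 + 0.24×67.5 + 0.28×356) / (1 + 0.21×3.49 + 0.55×2.73 + 0.24×4.99 + 0.28×3.5) = 535/5.412 = 98.86 kJ/min.

98.86 kJ/min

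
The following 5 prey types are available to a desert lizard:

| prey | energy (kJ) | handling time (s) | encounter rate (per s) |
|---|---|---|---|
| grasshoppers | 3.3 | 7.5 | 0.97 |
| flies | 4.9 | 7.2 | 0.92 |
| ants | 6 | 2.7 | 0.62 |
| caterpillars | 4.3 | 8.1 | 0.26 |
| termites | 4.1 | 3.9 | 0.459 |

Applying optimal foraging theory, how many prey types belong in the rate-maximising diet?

1

Profitabilities (E/h, kJ/s): ants 2.22, termites 1.05, flies 0.681, caterpillars 0.531, grasshoppers 0.44. Add prey in this order while the next type's profitability exceeds the intake rate on those already taken.
Rate on top 1: 1.391. termites: 1.05 < 1.391 → exclude; stop.
Optimal diet: ants — 1 of 5 types.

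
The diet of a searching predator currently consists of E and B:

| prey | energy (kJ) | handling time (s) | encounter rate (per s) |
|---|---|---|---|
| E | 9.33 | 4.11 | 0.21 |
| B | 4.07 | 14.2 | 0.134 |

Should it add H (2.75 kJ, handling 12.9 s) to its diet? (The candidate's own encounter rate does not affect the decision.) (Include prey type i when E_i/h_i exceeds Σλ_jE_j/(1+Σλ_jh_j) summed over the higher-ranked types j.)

No

On E and B alone, R = ΣλE/(1+Σλh) = 2.505/3.766 = 0.6651 kJ/s.
H: E/h = 2.75/12.9 = 0.2132 kJ/s.
Since 0.2132 < R, time spent handling H is better spent searching.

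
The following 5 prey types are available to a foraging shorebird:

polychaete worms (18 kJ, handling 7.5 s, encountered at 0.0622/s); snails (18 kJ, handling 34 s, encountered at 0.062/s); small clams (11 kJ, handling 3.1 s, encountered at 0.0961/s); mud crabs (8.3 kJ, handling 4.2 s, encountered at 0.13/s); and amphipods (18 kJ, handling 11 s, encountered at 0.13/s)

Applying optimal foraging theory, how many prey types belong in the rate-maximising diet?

4

Rank by E/h (kJ/s): small clams 3.55, polychaete worms 2.4, mud crabs 1.98, amphipods 1.64, snails 0.529. Include each in turn until the next type's E/h falls below the running intake rate.
Rate on top 1: 0.8145. polychaete worms: 2.4 > 0.8145 → include.
Rate on top 2: 1.234. mud crabs: 1.98 > 1.234 → include.
Rate on top 3: 1.409. amphipods: 1.64 > 1.409 → include.
Rate on top 4: 1.496. snails: 0.529 < 1.496 → exclude; stop.
Optimal diet: small clams, polychaete worms, mud crabs, amphipods — 4 of 5 types.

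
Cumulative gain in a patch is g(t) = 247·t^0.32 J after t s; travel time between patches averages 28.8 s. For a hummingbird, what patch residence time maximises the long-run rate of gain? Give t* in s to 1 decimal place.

Optimal t* satisfies g'(t*) = g(t*)/(T + t*).
g'(t) = 0.32·247·t^-0.68. Setting 0.32·247·t^-0.68 = 247·t^0.32/(28.8+t) gives 0.32(28.8+t) = t, so 0.68·t = 0.32×28.8.
t* = 0.32×28.8/0.68 = 13.55 s.

13.6 s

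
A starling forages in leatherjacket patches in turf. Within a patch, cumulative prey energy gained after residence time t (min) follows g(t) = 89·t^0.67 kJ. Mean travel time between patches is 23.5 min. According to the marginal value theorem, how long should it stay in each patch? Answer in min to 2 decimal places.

Maximise g(t)/(T+t): set derivative to zero → g'(t)(T+t) = g(t).
g'(t) = 0.67·89·t^-0.33. Setting 0.67·89·t^-0.33 = 89·t^0.67/(23.5+t) gives 0.67(23.5+t) = t, so 0.33·t = 0.67×23.5.
t* = 0.67×23.5/0.33 = 47.71 min.

47.71 min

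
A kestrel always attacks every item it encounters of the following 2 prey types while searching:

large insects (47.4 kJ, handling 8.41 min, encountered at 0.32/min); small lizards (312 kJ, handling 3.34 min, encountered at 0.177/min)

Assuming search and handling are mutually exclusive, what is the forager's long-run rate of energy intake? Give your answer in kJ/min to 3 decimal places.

16.438 kJ/min

R = (0.32×47.4 + 0.177×312) / (1 + 0.32×8.41 + 0.177×3.34) = 70.39/4.282 = 16.44 kJ/min.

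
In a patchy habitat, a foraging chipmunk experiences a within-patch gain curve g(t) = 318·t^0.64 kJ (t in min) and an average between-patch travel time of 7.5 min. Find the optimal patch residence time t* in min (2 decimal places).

By the marginal value theorem, leave when the instantaneous gain rate g'(t) equals the habitat-wide average g(t)/(T + t).
g'(t) = 0.64·318·t^-0.36. Setting 0.64·318·t^-0.36 = 318·t^0.64/(7.5+t) gives 0.64(7.5+t) = t, so 0.36·t = 0.64×7.5.
t* = 0.64×7.5/0.36 = 13.33 min.

13.33 min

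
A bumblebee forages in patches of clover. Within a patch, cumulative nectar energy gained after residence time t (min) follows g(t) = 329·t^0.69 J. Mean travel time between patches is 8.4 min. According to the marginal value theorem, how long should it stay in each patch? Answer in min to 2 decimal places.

By the marginal value theorem, leave when the instantaneous gain rate g'(t) equals the habitat-wide average g(t)/(T + t).
g'(t) = 0.69·329·t^-0.31. Setting 0.69·329·t^-0.31 = 329·t^0.69/(8.4+t) gives 0.69(8.4+t) = t, so 0.31·t = 0.69×8.4.
t* = 0.69×8.4/0.31 = 18.7 min.

18.70 min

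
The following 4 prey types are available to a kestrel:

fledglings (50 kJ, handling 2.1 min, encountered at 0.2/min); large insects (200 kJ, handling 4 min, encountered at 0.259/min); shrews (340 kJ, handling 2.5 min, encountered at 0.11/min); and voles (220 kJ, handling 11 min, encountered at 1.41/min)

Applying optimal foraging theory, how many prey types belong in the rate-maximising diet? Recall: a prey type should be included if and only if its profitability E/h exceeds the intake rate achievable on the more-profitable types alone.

2

Profitabilities (E/h, kJ/min): shrews 136, large insects 50, fledglings 23.8, voles 20. Add prey in this order while the next type's profitability exceeds the intake rate on those already taken.
Rate on top 1: 29.33. large insects: 50 > 29.33 → include.
Rate on top 2: 38.6. fledglings: 23.8 < 38.6 → exclude; stop.
Optimal diet: shrews, large insects — 2 of 4 types.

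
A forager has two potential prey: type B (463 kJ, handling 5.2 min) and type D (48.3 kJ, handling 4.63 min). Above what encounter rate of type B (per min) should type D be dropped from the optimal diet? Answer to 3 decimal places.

0.026 per min

The zero-one rule: include type D iff E₂/h₂ > λE₁/(1+λh₁). Equality gives the switch point.
λE₁h₂ = E₂ + λE₂h₁ ⇒ λ = E₂/(E₁h₂ − E₂h₁) = 48.3/(2144 − 251.2) = 0.02552 per min.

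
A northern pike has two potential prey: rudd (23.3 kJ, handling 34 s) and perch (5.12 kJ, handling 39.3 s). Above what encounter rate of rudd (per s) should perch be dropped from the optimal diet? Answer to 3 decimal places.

Drop perch once their profitability E₂/h₂ falls below the rate achievable on rudd alone: E₂/h₂ = λE₁/(1 + λh₁).
Solve for λ: λE₁h₂ = E₂(1 + λh₁) → λ(E₁h₂ − E₂h₁) = E₂ → λ = E₂/(E₁h₂ − E₂h₁).
λ = 5.12/(23.3×39.3 − 5.12×34) = 5.12/741.6 = 0.006904 per s.

0.007 per s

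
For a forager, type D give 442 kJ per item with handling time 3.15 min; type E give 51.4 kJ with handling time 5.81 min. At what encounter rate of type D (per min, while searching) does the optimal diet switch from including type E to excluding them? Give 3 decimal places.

0.021 per min

The zero-one rule: include type E iff E₂/h₂ > λE₁/(1+λh₁). Equality gives the switch point.
λE₁h₂ = E₂ + λE₂h₁ ⇒ λ = E₂/(E₁h₂ − E₂h₁) = 51.4/(2568 − 161.9) = 0.02136 per min.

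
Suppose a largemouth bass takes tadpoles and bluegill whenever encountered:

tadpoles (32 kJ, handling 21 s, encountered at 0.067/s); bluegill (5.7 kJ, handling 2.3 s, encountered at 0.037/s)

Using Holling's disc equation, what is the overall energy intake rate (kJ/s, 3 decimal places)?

0.945 kJ/s

R = (0.067×32 + 0.037×5.7) / (1 + 0.067×21 + 0.037×2.3) = 2.355/2.492 = 0.9449 kJ/s.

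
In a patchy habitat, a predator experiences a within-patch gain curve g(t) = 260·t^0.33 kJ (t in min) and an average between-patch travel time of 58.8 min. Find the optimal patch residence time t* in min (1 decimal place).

By the marginal value theorem, leave when the instantaneous gain rate g'(t) equals the habitat-wide average g(t)/(T + t).
g'(t) = 0.33·260·t^-0.67. Setting 0.33·260·t^-0.67 = 260·t^0.33/(58.8+t) gives 0.33(58.8+t) = t, so 0.67·t = 0.33×58.8.
t* = 0.33×58.8/0.67 = 28.96 min.

29.0 min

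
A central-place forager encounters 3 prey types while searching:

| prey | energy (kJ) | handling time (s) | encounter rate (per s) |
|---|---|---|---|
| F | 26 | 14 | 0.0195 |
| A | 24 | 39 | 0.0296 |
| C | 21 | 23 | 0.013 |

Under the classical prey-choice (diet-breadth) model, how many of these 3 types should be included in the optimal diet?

Profitabilities (E/h, kJ/s): F 1.86, C 0.913, A 0.615. Add prey in this order while the next type's profitability exceeds the intake rate on those already taken.
Rate on top 1: 0.3983. C: 0.913 > 0.3983 → include.
Rate on top 2: 0.4962. A: 0.615 > 0.4962 → include.
Optimal diet: F, C, A — 3 of 3 types.

3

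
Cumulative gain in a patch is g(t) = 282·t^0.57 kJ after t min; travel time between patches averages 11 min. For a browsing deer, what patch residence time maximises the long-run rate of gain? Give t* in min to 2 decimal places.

Maximise g(t)/(T+t): set derivative to zero → g'(t)(T+t) = g(t).
g'(t) = 0.57·282·t^-0.43. Setting 0.57·282·t^-0.43 = 282·t^0.57/(11+t) gives 0.57(11+t) = t, so 0.43·t = 0.57×11.
t* = 0.57×11/0.43 = 14.58 min.

14.58 min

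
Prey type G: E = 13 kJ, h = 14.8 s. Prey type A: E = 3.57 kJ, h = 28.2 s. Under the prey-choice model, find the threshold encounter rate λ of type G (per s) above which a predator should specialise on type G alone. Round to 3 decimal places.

0.011 per s

The zero-one rule: include type A iff E₂/h₂ > λE₁/(1+λh₁). Equality gives the switch point.
λE₁h₂ = E₂ + λE₂h₁ ⇒ λ = E₂/(E₁h₂ − E₂h₁) = 3.57/(366.6 − 52.84) = 0.01138 per s.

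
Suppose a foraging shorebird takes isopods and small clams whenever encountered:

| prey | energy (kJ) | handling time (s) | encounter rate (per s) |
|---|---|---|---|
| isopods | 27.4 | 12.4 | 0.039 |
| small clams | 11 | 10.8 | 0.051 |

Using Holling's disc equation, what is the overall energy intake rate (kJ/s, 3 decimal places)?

Energy encountered per unit search time: 0.039×27.4 + 0.051×11 = 1.63 kJ/s.
Handling time per unit search time: 0.039×12.4 + 0.051×10.8 = 1.034.
Rate = 1.63/(1 + 1.034) = 0.801 kJ/s.

0.801 kJ/s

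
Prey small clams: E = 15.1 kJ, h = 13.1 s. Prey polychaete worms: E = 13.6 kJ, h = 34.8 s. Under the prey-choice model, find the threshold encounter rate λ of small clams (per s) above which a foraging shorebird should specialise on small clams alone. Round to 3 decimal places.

0.039 per s

At the threshold, the rate on small clams alone equals the profitability of polychaete worms: λ·15.1/(1 + λ·13.1) = 13.6/34.8 = 0.3908.
Rearranging, λ(15.1 − 0.3908×13.1) = 0.3908, so λ = 0.3908/9.98 = 0.03916 per s.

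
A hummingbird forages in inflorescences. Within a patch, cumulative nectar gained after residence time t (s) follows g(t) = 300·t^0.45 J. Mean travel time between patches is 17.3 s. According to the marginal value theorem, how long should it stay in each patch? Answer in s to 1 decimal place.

14.2 s

Maximise g(t)/(T+t): set derivative to zero → g'(t)(T+t) = g(t).
g'(t) = 0.45·300·t^-0.55. Setting 0.45·300·t^-0.55 = 300·t^0.45/(17.3+t) gives 0.45(17.3+t) = t, so 0.55·t = 0.45×17.3.
t* = 0.45×17.3/0.55 = 14.15 s.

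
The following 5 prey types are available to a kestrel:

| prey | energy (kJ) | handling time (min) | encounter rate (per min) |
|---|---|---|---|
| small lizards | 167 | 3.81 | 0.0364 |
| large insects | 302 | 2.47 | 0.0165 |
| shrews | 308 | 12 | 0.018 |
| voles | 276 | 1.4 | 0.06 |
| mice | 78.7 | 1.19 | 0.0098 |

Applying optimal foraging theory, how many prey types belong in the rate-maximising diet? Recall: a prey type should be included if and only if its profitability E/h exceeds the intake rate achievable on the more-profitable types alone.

5

Rank by E/h (kJ/min): voles 197, large insects 122, mice 66.1, small lizards 43.8, shrews 25.7. Include each in turn until the next type's E/h falls below the running intake rate.
Rate on top 1: 15.28. large insects: 122 > 15.28 → include.
Rate on top 2: 19.15. mice: 66.1 > 19.15 → include.
Rate on top 3: 19.64. small lizards: 43.8 > 19.64 → include.
Rate on top 4: 22.27. shrews: 25.7 > 22.27 → include.
Optimal diet: voles, large insects, mice, small lizards, shrews — 5 of 5 types.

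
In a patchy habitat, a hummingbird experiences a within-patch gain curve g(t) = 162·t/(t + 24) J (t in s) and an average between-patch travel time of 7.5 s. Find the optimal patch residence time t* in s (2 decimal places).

13.42 s

Optimal t* satisfies g'(t*) = g(t*)/(T + t*).
g'(t) = 162·24/(t + 24)². Setting 162·24/(t+24)² = 162t/[(t+24)(7.5+t)] gives 24(7.5+t) = t(t+24), so t² = 24×7.5 = 180.
t* = √180 = 13.42 s.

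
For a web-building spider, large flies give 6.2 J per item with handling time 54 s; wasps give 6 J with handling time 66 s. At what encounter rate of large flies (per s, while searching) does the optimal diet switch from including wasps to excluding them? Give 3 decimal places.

The zero-one rule: include wasps iff E₂/h₂ > λE₁/(1+λh₁). Equality gives the switch point.
λE₁h₂ = E₂ + λE₂h₁ ⇒ λ = E₂/(E₁h₂ − E₂h₁) = 6/(409.2 − 324) = 0.07042 per s.

0.070 per s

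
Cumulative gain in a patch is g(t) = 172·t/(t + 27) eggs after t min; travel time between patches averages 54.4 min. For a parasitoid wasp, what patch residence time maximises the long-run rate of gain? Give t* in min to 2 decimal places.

Maximise g(t)/(T+t): set derivative to zero → g'(t)(T+t) = g(t).
g'(t) = 172·27/(t + 27)². Setting 172·27/(t+27)² = 172t/[(t+27)(54.4+t)] gives 27(54.4+t) = t(t+27), so t² = 27×54.4 = 1469.
t* = √1469 = 38.32 min.

38.32 min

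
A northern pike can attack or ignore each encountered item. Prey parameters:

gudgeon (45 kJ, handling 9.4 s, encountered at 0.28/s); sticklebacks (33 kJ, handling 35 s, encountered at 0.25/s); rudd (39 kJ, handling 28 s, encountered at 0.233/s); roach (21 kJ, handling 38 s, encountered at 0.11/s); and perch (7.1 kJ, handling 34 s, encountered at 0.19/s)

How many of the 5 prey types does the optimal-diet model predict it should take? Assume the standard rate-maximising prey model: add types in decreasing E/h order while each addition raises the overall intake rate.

1

E/h in descending order: gudgeon 4.79, rudd 1.39, sticklebacks 0.943, roach 0.553, perch 0.209 kJ/s. The optimal diet is the largest prefix of this list for which every included type satisfies E_i/h_i > R on the types above it.
Rate on top 1: 3.469. rudd: 1.39 < 3.469 → exclude; stop.
Optimal diet: gudgeon — 1 of 5 types.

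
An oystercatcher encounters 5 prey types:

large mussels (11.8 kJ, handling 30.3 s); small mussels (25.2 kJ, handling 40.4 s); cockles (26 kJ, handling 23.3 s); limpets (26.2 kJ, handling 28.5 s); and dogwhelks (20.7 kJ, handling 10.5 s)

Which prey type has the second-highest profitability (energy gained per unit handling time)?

cockles

In descending order of E/h:
dogwhelks: 20.7/10.5 = 1.97 kJ/s
cockles: 26/23.3 = 1.12 kJ/s
limpets: 26.2/28.5 = 0.919 kJ/s
small mussels: 25.2/40.4 = 0.624 kJ/s
large mussels: 11.8/30.3 = 0.389 kJ/s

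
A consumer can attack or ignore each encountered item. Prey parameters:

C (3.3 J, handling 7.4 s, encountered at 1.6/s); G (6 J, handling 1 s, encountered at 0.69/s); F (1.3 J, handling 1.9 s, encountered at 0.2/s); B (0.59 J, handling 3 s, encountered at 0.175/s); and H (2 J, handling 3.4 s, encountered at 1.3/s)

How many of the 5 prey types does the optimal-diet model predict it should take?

Profitabilities (E/h, J/s): G 6, F 0.684, H 0.588, C 0.446, B 0.197. Add prey in this order while the next type's profitability exceeds the intake rate on those already taken.
Rate on top 1: 2.45. F: 0.684 < 2.45 → exclude; stop.
Optimal diet: G — 1 of 5 types.

1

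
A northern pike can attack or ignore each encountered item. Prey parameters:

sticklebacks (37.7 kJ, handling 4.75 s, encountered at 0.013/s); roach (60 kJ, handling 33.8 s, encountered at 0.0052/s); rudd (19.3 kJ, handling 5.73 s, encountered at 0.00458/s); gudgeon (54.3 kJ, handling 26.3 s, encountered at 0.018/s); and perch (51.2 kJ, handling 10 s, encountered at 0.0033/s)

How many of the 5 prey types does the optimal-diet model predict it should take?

Profitabilities (E/h, kJ/s): sticklebacks 7.94, perch 5.12, rudd 3.37, gudgeon 2.06, roach 1.78. Add prey in this order while the next type's profitability exceeds the intake rate on those already taken.
Rate on top 1: 0.4616. perch: 5.12 > 0.4616 → include.
Rate on top 2: 0.602. rudd: 3.37 > 0.602 → include.
Rate on top 3: 0.6668. gudgeon: 2.06 > 0.6668 → include.
Rate on top 4: 1.082. roach: 1.78 > 1.082 → include.
Optimal diet: sticklebacks, perch, rudd, gudgeon, roach — 5 of 5 types.

5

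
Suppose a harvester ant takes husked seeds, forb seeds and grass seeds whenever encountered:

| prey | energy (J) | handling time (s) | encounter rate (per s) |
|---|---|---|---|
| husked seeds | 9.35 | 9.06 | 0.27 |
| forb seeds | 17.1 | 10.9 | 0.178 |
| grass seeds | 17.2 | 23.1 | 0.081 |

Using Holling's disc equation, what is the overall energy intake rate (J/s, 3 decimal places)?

R = (0.27×9.35 + 0.178×17.1 + 0.081×17.2) / (1 + 0.27×9.06 + 0.178×10.9 + 0.081×23.1) = 6.962/7.258 = 0.9592 J/s.

0.959 J/s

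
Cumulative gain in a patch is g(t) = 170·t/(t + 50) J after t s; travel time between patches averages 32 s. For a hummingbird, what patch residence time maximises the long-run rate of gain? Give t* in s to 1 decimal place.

40.0 s

Maximise g(t)/(T+t): set derivative to zero → g'(t)(T+t) = g(t).
g'(t) = 170·50/(t + 50)². Setting 170·50/(t+50)² = 170t/[(t+50)(32+t)] gives 50(32+t) = t(t+50), so t² = 50×32 = 1600.
t* = √1600 = 40 s.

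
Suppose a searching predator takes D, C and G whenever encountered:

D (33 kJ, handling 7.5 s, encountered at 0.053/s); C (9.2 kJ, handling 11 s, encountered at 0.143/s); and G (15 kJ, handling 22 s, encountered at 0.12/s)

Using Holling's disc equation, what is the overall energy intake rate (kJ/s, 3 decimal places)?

R = Σλ_iE_i / (1 + Σλ_ih_i)
Numerator: 0.053×33 + 0.143×9.2 + 0.12×15 = 4.865
Denominator: 1 + 0.053×7.5 + 0.143×11 + 0.12×22 = 5.611
R = 4.865/5.611 = 0.8671 kJ/s

0.867 kJ/s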